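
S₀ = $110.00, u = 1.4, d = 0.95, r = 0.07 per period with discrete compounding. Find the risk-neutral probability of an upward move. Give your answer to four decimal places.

p = 0.2667

Risk-neutral probability p = (1 + 0.07 − 0.95)/(1.4 − 0.95) = 0.1200/0.4500 = 0.2667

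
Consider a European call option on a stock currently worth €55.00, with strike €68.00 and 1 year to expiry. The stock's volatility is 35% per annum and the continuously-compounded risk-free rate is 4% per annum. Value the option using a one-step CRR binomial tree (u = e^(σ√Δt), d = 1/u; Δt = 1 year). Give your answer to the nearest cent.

€4.54

CRR parameters: u = e^(σ√Δt) = e^(0.35·√1) = 1.4191, d = 1/u = 0.7047
Per-period rate: rΔt = 0.04·1 = 0.04, so R = e^0.04 = 1.0408
Risk-neutral probability p = (e^0.04 − 0.7047)/(1.4191 − 0.7047) = 0.3361/0.7144 = 0.4705
Terminal stock prices: S_u = 78.05, S_d = 38.76
Terminal payoffs (S − K): max(10.05, 0) = 10.05, max(-29.24, 0) = 0
Node 0 (S = 55): V_0 = e^(−0.04)·[0.4705·10.0487 + 0.5295·0.0000] = 4.5426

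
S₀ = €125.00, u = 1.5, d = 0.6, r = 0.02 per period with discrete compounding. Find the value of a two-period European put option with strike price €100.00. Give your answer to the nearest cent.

€15.04

Risk-neutral probability p = (1 + 0.02 − 0.6)/(1.5 − 0.6) = 0.4200/0.9000 = 0.4667
Terminal stock prices: S_uu = 281.2, S_ud = 112.5, S_dd = 45
Terminal payoffs (K − S): max(-181.2, 0) = 0, max(-12.5, 0) = 0, max(55, 0) = 55
Node u (S = 187.5): V_u = 1/1.02·[0.4667·0.0000 + 0.5333·0.0000] = 0.0000
Node d (S = 75): V_d = 1/1.02·[0.4667·0.0000 + 0.5333·55.0000] = 28.7582
Node 0 (S = 125): V_0 = 1/1.02·[0.4667·0.0000 + 0.5333·28.7582] = 15.0370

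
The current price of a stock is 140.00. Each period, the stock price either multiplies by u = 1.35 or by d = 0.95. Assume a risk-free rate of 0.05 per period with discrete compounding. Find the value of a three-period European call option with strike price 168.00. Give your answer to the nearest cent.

12.36

Risk-neutral probability p = (1 + 0.05 − 0.95)/(1.35 − 0.95) = 0.1000/0.4000 = 0.2500
Terminal stock prices: S_uuu = 344.5, S_uud = 242.4, S_udd = 170.6, S_ddd = 120
Terminal payoffs (S − K): max(176.5, 0) = 176.5, max(74.39, 0) = 74.39, max(2.572, 0) = 2.572, max(-47.97, 0) = 0
Node uu (S = 255.2): V_uu = 1/1.05·[0.2500·176.4525 + 0.7500·74.3925] = 95.1500
Node ud (S = 179.5): V_ud = 1/1.05·[0.2500·74.3925 + 0.7500·2.5725] = 19.5500
Node dd (S = 126.3): V_dd = 1/1.05·[0.2500·2.5725 + 0.7500·0.0000] = 0.6125
Node u (S = 189): V_u = 1/1.05·[0.2500·95.1500 + 0.7500·19.5500] = 36.6190
Node d (S = 133): V_d = 1/1.05·[0.2500·19.5500 + 0.7500·0.6125] = 5.0923
Node 0 (S = 140): V_0 = 1/1.05·[0.2500·36.6190 + 0.7500·5.0923] = 12.3562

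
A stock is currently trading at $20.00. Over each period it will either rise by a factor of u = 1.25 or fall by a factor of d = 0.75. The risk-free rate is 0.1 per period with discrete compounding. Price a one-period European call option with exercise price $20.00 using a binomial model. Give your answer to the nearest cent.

$3.18

Risk-neutral probability p = (1 + 0.1 − 0.75)/(1.25 − 0.75) = 0.3500/0.5000 = 0.7000
Terminal stock prices: S_u = 25, S_d = 15
Terminal payoffs (S − K): max(5, 0) = 5, max(-5, 0) = 0
Node 0 (S = 20): V_0 = 1/1.1·[0.7000·5.0000 + 0.3000·0.0000] = 3.1818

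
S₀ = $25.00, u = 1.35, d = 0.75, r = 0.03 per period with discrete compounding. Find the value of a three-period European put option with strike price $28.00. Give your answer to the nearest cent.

$5.71

Risk-neutral probability p = (1 + 0.03 − 0.75)/(1.35 − 0.75) = 0.2800/0.6000 = 0.4667
Terminal stock prices: S_uuu = 61.51, S_uud = 34.17, S_udd = 18.98, S_ddd = 10.55
Terminal payoffs (K − S): max(-33.51, 0) = 0, max(-6.172, 0) = 0, max(9.016, 0) = 9.016, max(17.45, 0) = 17.45
Node uu (S = 45.56): V_uu = 1/1.03·[0.4667·0.0000 + 0.5333·0.0000] = 0.0000
Node ud (S = 25.31): V_ud = 1/1.03·[0.4667·0.0000 + 0.5333·9.0156] = 4.6683
Node dd (S = 14.06): V_dd = 1/1.03·[0.4667·9.0156 + 0.5333·17.4531] = 13.1220
Node u (S = 33.75): V_u = 1/1.03·[0.4667·0.0000 + 0.5333·4.6683] = 2.4172
Node d (S = 18.75): V_d = 1/1.03·[0.4667·4.6683 + 0.5333·13.1220] = 8.9096
Node 0 (S = 25): V_0 = 1/1.03·[0.4667·2.4172 + 0.5333·8.9096] = 5.7086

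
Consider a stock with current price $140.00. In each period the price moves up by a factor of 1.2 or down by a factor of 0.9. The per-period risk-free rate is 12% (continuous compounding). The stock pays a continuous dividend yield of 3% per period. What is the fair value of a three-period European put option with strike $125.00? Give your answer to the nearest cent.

$0.70

Per-period risk-free factor R = e^0.12 = 1.1275; dividend-adjusted growth = e^(0.12−0.03) = 1.0942.
Risk-neutral probability p = (1.0942 − 0.9)/(1.2 − 0.9) = 0.1942/0.3000 = 0.6472
Terminal stock prices: S_uuu = 241.9, S_uud = 181.4, S_udd = 136.1, S_ddd = 102.1
Terminal payoffs (K − S): max(-116.9, 0) = 0, max(-56.44, 0) = 0, max(-11.08, 0) = 0, max(22.94, 0) = 22.94
Node uu (S = 201.6): V_uu = e^(−0.12)·[0.6472·0.0000 + 0.3528·0.0000] = 0.0000
Node ud (S = 151.2): V_ud = e^(−0.12)·[0.6472·0.0000 + 0.3528·0.0000] = 0.0000
Node dd (S = 113.4): V_dd = e^(−0.12)·[0.6472·0.0000 + 0.3528·22.9400] = 7.1771
Node u (S = 168): V_u = e^(−0.12)·[0.6472·0.0000 + 0.3528·0.0000] = 0.0000
Node d (S = 126): V_d = e^(−0.12)·[0.6472·0.0000 + 0.3528·7.1771] = 2.2454
Node 0 (S = 140): V_0 = e^(−0.12)·[0.6472·0.0000 + 0.3528·2.2454] = 0.7025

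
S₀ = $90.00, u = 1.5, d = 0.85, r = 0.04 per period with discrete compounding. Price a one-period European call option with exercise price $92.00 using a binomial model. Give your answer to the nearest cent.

Risk-neutral probability p = (1 + 0.04 − 0.85)/(1.5 − 0.85) = 0.1900/0.6500 = 0.2923
Terminal stock prices: S_u = 135, S_d = 76.5
Terminal payoffs (S − K): max(43, 0) = 43, max(-15.5, 0) = 0
Node 0 (S = 90): V_0 = 1/1.04·[0.2923·43.0000 + 0.7077·0.0000] = 12.0858

$12.09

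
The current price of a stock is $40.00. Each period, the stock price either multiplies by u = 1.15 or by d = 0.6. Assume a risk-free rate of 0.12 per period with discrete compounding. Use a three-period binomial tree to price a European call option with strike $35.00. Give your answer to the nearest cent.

$15.54

Risk-neutral probability p = (1 + 0.12 − 0.6)/(1.15 − 0.6) = 0.5200/0.5500 = 0.9455
Terminal stock prices: S_uuu = 60.83, S_uud = 31.74, S_udd = 16.56, S_ddd = 8.64
Terminal payoffs (S − K): max(25.83, 0) = 25.83, max(-3.26, 0) = 0, max(-18.44, 0) = 0, max(-26.36, 0) = 0
Node uu (S = 52.9): V_uu = 1/1.12·[0.9455·25.8350 + 0.0545·0.0000] = 21.8088
Node ud (S = 27.6): V_ud = 1/1.12·[0.9455·0.0000 + 0.0545·0.0000] = 0.0000
Node dd (S = 14.4): V_dd = 1/1.12·[0.9455·0.0000 + 0.0545·0.0000] = 0.0000
Node u (S = 46): V_u = 1/1.12·[0.9455·21.8088 + 0.0545·0.0000] = 18.4100
Node d (S = 24): V_d = 1/1.12·[0.9455·0.0000 + 0.0545·0.0000] = 0.0000
Node 0 (S = 40): V_0 = 1/1.12·[0.9455·18.4100 + 0.0545·0.0000] = 15.5409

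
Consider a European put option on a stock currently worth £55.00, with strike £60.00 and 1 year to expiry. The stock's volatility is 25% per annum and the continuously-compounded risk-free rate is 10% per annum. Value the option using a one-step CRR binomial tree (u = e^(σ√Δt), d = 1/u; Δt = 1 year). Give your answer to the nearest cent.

CRR parameters: u = e^(σ√Δt) = e^(0.25·√1) = 1.2840, d = 1/u = 0.7788
Per-period rate: rΔt = 0.1·1 = 0.1, so R = e^0.1 = 1.1052
Risk-neutral probability p = (e^0.1 − 0.7788)/(1.2840 − 0.7788) = 0.3264/0.5052 = 0.6460
Terminal stock prices: S_u = 70.62, S_d = 42.83
Terminal payoffs (K − S): max(-10.62, 0) = 0, max(17.17, 0) = 17.17
Node 0 (S = 55): V_0 = e^(−0.1)·[0.6460·0.0000 + 0.3540·17.1660] = 5.4986

£5.50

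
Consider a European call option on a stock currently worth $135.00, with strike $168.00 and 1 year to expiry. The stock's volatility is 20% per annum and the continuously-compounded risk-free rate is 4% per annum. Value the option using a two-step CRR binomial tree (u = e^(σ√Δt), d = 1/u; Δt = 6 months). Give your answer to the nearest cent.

CRR parameters: u = e^(σ√Δt) = e^(0.2·√0.5) = 1.1519, d = 1/u = 0.8681
Per-period rate: rΔt = 0.04·0.5 = 0.02, so R = e^0.02 = 1.0202
Risk-neutral probability p = (e^0.02 − 0.8681)/(1.1519 − 0.8681) = 0.1521/0.2838 = 0.5359
Terminal stock prices: S_uu = 179.1, S_ud = 135, S_dd = 101.7
Terminal payoffs (S − K): max(11.13, 0) = 11.13, max(-33, 0) = 0, max(-66.26, 0) = 0
Node u (S = 155.5): V_u = e^(−0.02)·[0.5359·11.1310 + 0.4641·0.0000] = 5.8469
Node d (S = 117.2): V_d = e^(−0.02)·[0.5359·0.0000 + 0.4641·0.0000] = 0.0000
Node 0 (S = 135): V_0 = e^(−0.02)·[0.5359·5.8469 + 0.4641·0.0000] = 3.0712

$3.07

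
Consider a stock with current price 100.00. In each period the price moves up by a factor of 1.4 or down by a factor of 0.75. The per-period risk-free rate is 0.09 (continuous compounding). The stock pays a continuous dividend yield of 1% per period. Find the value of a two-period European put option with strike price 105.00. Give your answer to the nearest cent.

Per-period risk-free factor R = e^0.09 = 1.0942; dividend-adjusted growth = e^(0.09−0.01) = 1.0833.
Risk-neutral probability p = (1.0833 − 0.75)/(1.4 − 0.75) = 0.3333/0.6500 = 0.5127
Terminal stock prices: S_uu = 196, S_ud = 105, S_dd = 56.25
Terminal payoffs (K − S): max(-91, 0) = 0, max(0, 0) = 0, max(48.75, 0) = 48.75
Node u (S = 140): V_u = e^(−0.09)·[0.5127·0.0000 + 0.4873·0.0000] = 0.0000
Node d (S = 75): V_d = e^(−0.09)·[0.5127·0.0000 + 0.4873·48.7500] = 21.7090
Node 0 (S = 100): V_0 = e^(−0.09)·[0.5127·0.0000 + 0.4873·21.7090] = 9.6673

9.67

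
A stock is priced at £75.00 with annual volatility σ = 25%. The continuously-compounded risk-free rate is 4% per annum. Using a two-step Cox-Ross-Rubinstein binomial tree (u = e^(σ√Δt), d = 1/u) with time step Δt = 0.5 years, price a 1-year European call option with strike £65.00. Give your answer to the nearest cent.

CRR parameters: u = e^(σ√Δt) = e^(0.25·√0.5) = 1.1934, d = 1/u = 0.8380
Per-period rate: rΔt = 0.04·0.5 = 0.02, so R = e^0.02 = 1.0202
Risk-neutral probability p = (e^0.02 − 0.8380)/(1.1934 − 0.8380) = 0.1822/0.3554 = 0.5128
Terminal stock prices: S_uu = 106.8, S_ud = 75, S_dd = 52.66
Terminal payoffs (S − K): max(41.81, 0) = 41.81, max(10, 0) = 10, max(-12.34, 0) = 0
Node u (S = 89.5): V_u = e^(−0.02)·[0.5128·41.8089 + 0.4872·10.0000] = 25.7894
Node d (S = 62.85): V_d = e^(−0.02)·[0.5128·10.0000 + 0.4872·0.0000] = 5.0261
Node 0 (S = 75): V_0 = e^(−0.02)·[0.5128·25.7894 + 0.4872·5.0261] = 15.3624

£15.36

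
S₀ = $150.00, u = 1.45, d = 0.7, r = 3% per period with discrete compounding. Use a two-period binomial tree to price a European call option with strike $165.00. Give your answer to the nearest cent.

$27.44

Risk-neutral probability p = (1 + 0.03 − 0.7)/(1.45 − 0.7) = 0.3300/0.7500 = 0.4400
Terminal stock prices: S_uu = 315.4, S_ud = 152.2, S_dd = 73.5
Terminal payoffs (S − K): max(150.4, 0) = 150.4, max(-12.75, 0) = 0, max(-91.5, 0) = 0
Node u (S = 217.5): V_u = 1/1.03·[0.4400·150.3750 + 0.5600·0.0000] = 64.2379
Node d (S = 105): V_d = 1/1.03·[0.4400·0.0000 + 0.5600·0.0000] = 0.0000
Node 0 (S = 150): V_0 = 1/1.03·[0.4400·64.2379 + 0.5600·0.0000] = 27.4414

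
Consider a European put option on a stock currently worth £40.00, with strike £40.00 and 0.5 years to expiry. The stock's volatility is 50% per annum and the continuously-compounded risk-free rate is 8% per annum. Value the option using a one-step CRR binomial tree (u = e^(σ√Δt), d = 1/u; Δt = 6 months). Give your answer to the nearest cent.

£6.08

CRR parameters: u = e^(σ√Δt) = e^(0.5·√0.5) = 1.4241, d = 1/u = 0.7022
Per-period rate: rΔt = 0.08·0.5 = 0.04, so R = e^0.04 = 1.0408
Risk-neutral probability p = (e^0.04 − 0.7022)/(1.4241 − 0.7022) = 0.3386/0.7219 = 0.4691
Terminal stock prices: S_u = 56.96, S_d = 28.09
Terminal payoffs (K − S): max(-16.96, 0) = 0, max(11.91, 0) = 11.91
Node 0 (S = 40): V_0 = e^(−0.04)·[0.4691·0.0000 + 0.5309·11.9125] = 6.0769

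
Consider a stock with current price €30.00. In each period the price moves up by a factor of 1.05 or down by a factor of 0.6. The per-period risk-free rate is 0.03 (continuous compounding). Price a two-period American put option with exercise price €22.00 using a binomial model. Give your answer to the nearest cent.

€0.29

Risk-neutral probability p = (e^0.03 − 0.6)/(1.05 − 0.6) = 0.4305/0.4500 = 0.9566
Terminal stock prices: S_uu = 33.08, S_ud = 18.9, S_dd = 10.8
Terminal payoffs (K − S): max(-11.08, 0) = 0, max(3.1, 0) = 3.1, max(11.2, 0) = 11.2
Node u (S = 31.5): continuation = e^(−0.03)·[0.9566·0.0000 + 0.0434·3.1000] = 0.1307; exercise value = 0.0000 ≤ continuation, so V_u = 0.1307
Node d (S = 18): continuation = e^(−0.03)·[0.9566·3.1000 + 0.0434·11.2000] = 3.3498; exercise value = 4.0000 > continuation, so V_d = 4.0000 (exercise)
Node 0 (S = 30): continuation = e^(−0.03)·[0.9566·0.1307 + 0.0434·4.0000] = 0.2899; exercise value = 0.0000 ≤ continuation, so V_0 = 0.2899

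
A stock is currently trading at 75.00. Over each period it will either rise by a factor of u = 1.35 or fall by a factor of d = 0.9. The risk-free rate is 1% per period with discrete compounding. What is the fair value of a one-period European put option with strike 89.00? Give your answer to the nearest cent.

Risk-neutral probability p = (1 + 0.01 − 0.9)/(1.35 − 0.9) = 0.1100/0.4500 = 0.2444
Terminal stock prices: S_u = 101.2, S_d = 67.5
Terminal payoffs (K − S): max(-12.25, 0) = 0, max(21.5, 0) = 21.5
Node 0 (S = 75): V_0 = 1/1.01·[0.2444·0.0000 + 0.7556·21.5000] = 16.0836

16.08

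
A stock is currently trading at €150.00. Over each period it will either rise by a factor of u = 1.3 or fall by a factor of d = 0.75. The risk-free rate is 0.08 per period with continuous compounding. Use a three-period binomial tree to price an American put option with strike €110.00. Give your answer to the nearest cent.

Risk-neutral probability p = (e^0.08 − 0.75)/(1.3 − 0.75) = 0.3333/0.5500 = 0.6060
Terminal stock prices: S_uuu = 329.6, S_uud = 190.1, S_udd = 109.7, S_ddd = 63.28
Terminal payoffs (K − S): max(-219.6, 0) = 0, max(-80.13, 0) = 0, max(0.3125, 0) = 0.3125, max(46.72, 0) = 46.72
Node uu (S = 253.5): continuation = e^(−0.08)·[0.6060·0.0000 + 0.3940·0.0000] = 0.0000; exercise value = 0.0000 ≤ continuation, so V_uu = 0.0000
Node ud (S = 146.2): continuation = e^(−0.08)·[0.6060·0.0000 + 0.3940·0.3125] = 0.1137; exercise value = 0.0000 ≤ continuation, so V_ud = 0.1137
Node dd (S = 84.38): continuation = e^(−0.08)·[0.6060·0.3125 + 0.3940·46.7188] = 17.1678; exercise value = 25.6250 > continuation, so V_dd = 25.6250 (exercise)
Node u (S = 195): continuation = e^(−0.08)·[0.6060·0.0000 + 0.3940·0.1137] = 0.0413; exercise value = 0.0000 ≤ continuation, so V_u = 0.0413
Node d (S = 112.5): continuation = e^(−0.08)·[0.6060·0.1137 + 0.3940·25.6250] = 9.3842; exercise value = 0.0000 ≤ continuation, so V_d = 9.3842
Node 0 (S = 150): continuation = e^(−0.08)·[0.6060·0.0413 + 0.3940·9.3842] = 3.4364; exercise value = 0.0000 ≤ continuation, so V_0 = 3.4364

€3.44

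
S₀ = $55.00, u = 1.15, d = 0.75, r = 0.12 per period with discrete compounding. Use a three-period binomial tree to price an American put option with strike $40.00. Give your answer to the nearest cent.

$0.07

Risk-neutral probability p = (1 + 0.12 − 0.75)/(1.15 − 0.75) = 0.3700/0.4000 = 0.9250
Terminal stock prices: S_uuu = 83.65, S_uud = 54.55, S_udd = 35.58, S_ddd = 23.2
Terminal payoffs (K − S): max(-43.65, 0) = 0, max(-14.55, 0) = 0, max(4.422, 0) = 4.422, max(16.8, 0) = 16.8
Node uu (S = 72.74): continuation = 1/1.12·[0.9250·0.0000 + 0.0750·0.0000] = 0.0000; exercise value = 0.0000 ≤ continuation, so V_uu = 0.0000
Node ud (S = 47.44): continuation = 1/1.12·[0.9250·0.0000 + 0.0750·4.4219] = 0.2961; exercise value = 0.0000 ≤ continuation, so V_ud = 0.2961
Node dd (S = 30.94): continuation = 1/1.12·[0.9250·4.4219 + 0.0750·16.7969] = 4.7768; exercise value = 9.0625 > continuation, so V_dd = 9.0625 (exercise)
Node u (S = 63.25): continuation = 1/1.12·[0.9250·0.0000 + 0.0750·0.2961] = 0.0198; exercise value = 0.0000 ≤ continuation, so V_u = 0.0198
Node d (S = 41.25): continuation = 1/1.12·[0.9250·0.2961 + 0.0750·9.0625] = 0.8514; exercise value = 0.0000 ≤ continuation, so V_d = 0.8514
Node 0 (S = 55): continuation = 1/1.12·[0.9250·0.0198 + 0.0750·0.8514] = 0.0734; exercise value = 0.0000 ≤ continuation, so V_0 = 0.0734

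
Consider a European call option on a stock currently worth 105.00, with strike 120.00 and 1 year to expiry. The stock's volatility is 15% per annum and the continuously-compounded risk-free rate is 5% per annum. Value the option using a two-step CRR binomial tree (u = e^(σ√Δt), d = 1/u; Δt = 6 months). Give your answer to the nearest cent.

3.28

CRR parameters: u = e^(σ√Δt) = e^(0.15·√0.5) = 1.1119, d = 1/u = 0.8994
Per-period rate: rΔt = 0.05·0.5 = 0.025, so R = e^0.025 = 1.0253
Risk-neutral probability p = (e^0.025 − 0.8994)/(1.1119 − 0.8994) = 0.1259/0.2125 = 0.5926
Terminal stock prices: S_uu = 129.8, S_ud = 105, S_dd = 84.93
Terminal payoffs (S − K): max(9.813, 0) = 9.813, max(-15, 0) = 0, max(-35.07, 0) = 0
Node u (S = 116.7): V_u = e^(−0.025)·[0.5926·9.8127 + 0.4074·0.0000] = 5.6716
Node d (S = 94.43): V_d = e^(−0.025)·[0.5926·0.0000 + 0.4074·0.0000] = 0.0000
Node 0 (S = 105): V_0 = e^(−0.025)·[0.5926·5.6716 + 0.4074·0.0000] = 3.2781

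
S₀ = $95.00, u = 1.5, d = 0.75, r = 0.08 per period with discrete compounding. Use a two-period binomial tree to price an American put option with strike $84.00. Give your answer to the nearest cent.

$8.22

Risk-neutral probability p = (1 + 0.08 − 0.75)/(1.5 − 0.75) = 0.3300/0.7500 = 0.4400
Terminal stock prices: S_uu = 213.8, S_ud = 106.9, S_dd = 53.44
Terminal payoffs (K − S): max(-129.8, 0) = 0, max(-22.88, 0) = 0, max(30.56, 0) = 30.56
Node u (S = 142.5): continuation = 1/1.08·[0.4400·0.0000 + 0.5600·0.0000] = 0.0000; exercise value = 0.0000 ≤ continuation, so V_u = 0.0000
Node d (S = 71.25): continuation = 1/1.08·[0.4400·0.0000 + 0.5600·30.5625] = 15.8472; exercise value = 12.7500 ≤ continuation, so V_d = 15.8472
Node 0 (S = 95): continuation = 1/1.08·[0.4400·0.0000 + 0.5600·15.8472] = 8.2171; exercise value = 0.0000 ≤ continuation, so V_0 = 8.2171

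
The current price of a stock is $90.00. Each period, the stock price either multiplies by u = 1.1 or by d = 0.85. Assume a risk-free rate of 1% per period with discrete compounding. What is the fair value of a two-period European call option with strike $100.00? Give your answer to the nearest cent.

Risk-neutral probability p = (1 + 0.01 − 0.85)/(1.1 − 0.85) = 0.1600/0.2500 = 0.6400
Terminal stock prices: S_uu = 108.9, S_ud = 84.15, S_dd = 65.02
Terminal payoffs (S − K): max(8.9, 0) = 8.9, max(-15.85, 0) = 0, max(-34.98, 0) = 0
Node u (S = 99): V_u = 1/1.01·[0.6400·8.9000 + 0.3600·0.0000] = 5.6396
Node d (S = 76.5): V_d = 1/1.01·[0.6400·0.0000 + 0.3600·0.0000] = 0.0000
Node 0 (S = 90): V_0 = 1/1.01·[0.6400·5.6396 + 0.3600·0.0000] = 3.5736

$3.57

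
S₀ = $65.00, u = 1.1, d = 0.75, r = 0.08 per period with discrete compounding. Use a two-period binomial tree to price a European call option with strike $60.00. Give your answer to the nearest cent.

Risk-neutral probability p = (1 + 0.08 − 0.75)/(1.1 − 0.75) = 0.3300/0.3500 = 0.9429
Terminal stock prices: S_uu = 78.65, S_ud = 53.62, S_dd = 36.56
Terminal payoffs (S − K): max(18.65, 0) = 18.65, max(-6.375, 0) = 0, max(-23.44, 0) = 0
Node u (S = 71.5): V_u = 1/1.08·[0.9429·18.6500 + 0.0571·0.0000] = 16.2817
Node d (S = 48.75): V_d = 1/1.08·[0.9429·0.0000 + 0.0571·0.0000] = 0.0000
Node 0 (S = 65): V_0 = 1/1.08·[0.9429·16.2817 + 0.0571·0.0000] = 14.2142

$14.21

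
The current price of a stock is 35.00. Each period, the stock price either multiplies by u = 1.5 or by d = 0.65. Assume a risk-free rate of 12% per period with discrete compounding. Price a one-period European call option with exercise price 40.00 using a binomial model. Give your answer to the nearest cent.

6.17

Risk-neutral probability p = (1 + 0.12 − 0.65)/(1.5 − 0.65) = 0.4700/0.8500 = 0.5529
Terminal stock prices: S_u = 52.5, S_d = 22.75
Terminal payoffs (S − K): max(12.5, 0) = 12.5, max(-17.25, 0) = 0
Node 0 (S = 35): V_0 = 1/1.12·[0.5529·12.5000 + 0.4471·0.0000] = 6.1712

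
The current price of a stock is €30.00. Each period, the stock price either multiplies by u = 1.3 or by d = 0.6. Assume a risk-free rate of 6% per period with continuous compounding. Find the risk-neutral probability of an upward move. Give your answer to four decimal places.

p = 0.6598

Risk-neutral probability p = (e^0.06 − 0.6)/(1.3 − 0.6) = 0.4618/0.7000 = 0.6598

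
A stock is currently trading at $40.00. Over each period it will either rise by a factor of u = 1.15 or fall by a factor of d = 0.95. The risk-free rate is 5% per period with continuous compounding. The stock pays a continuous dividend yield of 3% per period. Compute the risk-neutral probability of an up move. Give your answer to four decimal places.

Per-period risk-free factor R = e^0.05 = 1.0513; dividend-adjusted growth = e^(0.05−0.03) = 1.0202.
Risk-neutral probability p = (1.0202 − 0.95)/(1.15 − 0.95) = 0.0702/0.2000 = 0.3510

p = 0.3510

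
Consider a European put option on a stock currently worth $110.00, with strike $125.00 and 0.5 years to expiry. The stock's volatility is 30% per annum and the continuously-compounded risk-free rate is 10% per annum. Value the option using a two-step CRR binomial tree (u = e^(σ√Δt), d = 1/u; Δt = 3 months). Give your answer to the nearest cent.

$15.58

CRR parameters: u = e^(σ√Δt) = e^(0.3·√0.25) = 1.1618, d = 1/u = 0.8607
Per-period rate: rΔt = 0.1·0.25 = 0.025, so R = e^0.025 = 1.0253
Risk-neutral probability p = (e^0.025 − 0.8607)/(1.1618 − 0.8607) = 0.1646/0.3011 = 0.5466
Terminal stock prices: S_uu = 148.5, S_ud = 110, S_dd = 81.49
Terminal payoffs (K − S): max(-23.48, 0) = 0, max(15, 0) = 15, max(43.51, 0) = 43.51
Node u (S = 127.8): V_u = e^(−0.025)·[0.5466·0.0000 + 0.4534·15.0000] = 6.6325
Node d (S = 94.68): V_d = e^(−0.025)·[0.5466·15.0000 + 0.4534·43.5100] = 27.2359
Node 0 (S = 110): V_0 = e^(−0.025)·[0.5466·6.6325 + 0.4534·27.2359] = 15.5789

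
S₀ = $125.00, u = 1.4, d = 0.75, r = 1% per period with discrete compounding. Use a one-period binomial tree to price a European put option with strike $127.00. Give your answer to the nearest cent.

$19.75

Risk-neutral probability p = (1 + 0.01 − 0.75)/(1.4 − 0.75) = 0.2600/0.6500 = 0.4000
Terminal stock prices: S_u = 175, S_d = 93.75
Terminal payoffs (K − S): max(-48, 0) = 0, max(33.25, 0) = 33.25
Node 0 (S = 125): V_0 = 1/1.01·[0.4000·0.0000 + 0.6000·33.2500] = 19.7525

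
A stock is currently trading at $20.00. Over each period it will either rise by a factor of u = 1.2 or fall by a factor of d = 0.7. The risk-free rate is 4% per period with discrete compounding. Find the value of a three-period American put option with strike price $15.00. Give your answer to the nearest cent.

Risk-neutral probability p = (1 + 0.04 − 0.7)/(1.2 − 0.7) = 0.3400/0.5000 = 0.6800
Terminal stock prices: S_uuu = 34.56, S_uud = 20.16, S_udd = 11.76, S_ddd = 6.86
Terminal payoffs (K − S): max(-19.56, 0) = 0, max(-5.16, 0) = 0, max(3.24, 0) = 3.24, max(8.14, 0) = 8.14
Node uu (S = 28.8): continuation = 1/1.04·[0.6800·0.0000 + 0.3200·0.0000] = 0.0000; exercise value = 0.0000 ≤ continuation, so V_uu = 0.0000
Node ud (S = 16.8): continuation = 1/1.04·[0.6800·0.0000 + 0.3200·3.2400] = 0.9969; exercise value = 0.0000 ≤ continuation, so V_ud = 0.9969
Node dd (S = 9.8): continuation = 1/1.04·[0.6800·3.2400 + 0.3200·8.1400] = 4.6231; exercise value = 5.2000 > continuation, so V_dd = 5.2000 (exercise)
Node u (S = 24): continuation = 1/1.04·[0.6800·0.0000 + 0.3200·0.9969] = 0.3067; exercise value = 0.0000 ≤ continuation, so V_u = 0.3067
Node d (S = 14): continuation = 1/1.04·[0.6800·0.9969 + 0.3200·5.2000] = 2.2518; exercise value = 1.0000 ≤ continuation, so V_d = 2.2518
Node 0 (S = 20): continuation = 1/1.04·[0.6800·0.3067 + 0.3200·2.2518] = 0.8934; exercise value = 0.0000 ≤ continuation, so V_0 = 0.8934

$0.89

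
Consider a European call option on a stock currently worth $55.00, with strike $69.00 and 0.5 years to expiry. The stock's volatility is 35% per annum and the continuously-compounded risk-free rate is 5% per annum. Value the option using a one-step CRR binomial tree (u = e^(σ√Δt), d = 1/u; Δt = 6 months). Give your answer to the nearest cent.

CRR parameters: u = e^(σ√Δt) = e^(0.35·√0.5) = 1.2808, d = 1/u = 0.7808
Per-period rate: rΔt = 0.05·0.5 = 0.025, so R = e^0.025 = 1.0253
Risk-neutral probability p = (e^0.025 − 0.7808)/(1.2808 − 0.7808) = 0.2446/0.5000 = 0.4891
Terminal stock prices: S_u = 70.44, S_d = 42.94
Terminal payoffs (S − K): max(1.444, 0) = 1.444, max(-26.06, 0) = 0
Node 0 (S = 55): V_0 = e^(−0.025)·[0.4891·1.4442 + 0.5109·0.0000] = 0.6889

$0.69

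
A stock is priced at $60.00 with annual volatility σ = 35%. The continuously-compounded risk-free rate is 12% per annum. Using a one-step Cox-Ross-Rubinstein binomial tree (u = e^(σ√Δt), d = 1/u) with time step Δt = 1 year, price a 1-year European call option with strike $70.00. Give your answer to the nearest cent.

CRR parameters: u = e^(σ√Δt) = e^(0.35·√1) = 1.4191, d = 1/u = 0.7047
Per-period rate: rΔt = 0.12·1 = 0.12, so R = e^0.12 = 1.1275
Risk-neutral probability p = (e^0.12 − 0.7047)/(1.4191 − 0.7047) = 0.4228/0.7144 = 0.5919
Terminal stock prices: S_u = 85.14, S_d = 42.28
Terminal payoffs (S − K): max(15.14, 0) = 15.14, max(-27.72, 0) = 0
Node 0 (S = 60): V_0 = e^(−0.12)·[0.5919·15.1441 + 0.4081·0.0000] = 7.9495

$7.95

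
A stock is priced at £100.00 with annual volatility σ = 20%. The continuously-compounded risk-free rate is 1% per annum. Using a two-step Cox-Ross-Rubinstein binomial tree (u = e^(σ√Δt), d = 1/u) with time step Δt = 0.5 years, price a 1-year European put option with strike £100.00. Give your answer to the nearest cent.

CRR parameters: u = e^(σ√Δt) = e^(0.2·√0.5) = 1.1519, d = 1/u = 0.8681
Per-period rate: rΔt = 0.01·0.5 = 0.005, so R = e^0.005 = 1.0050
Risk-neutral probability p = (e^0.005 − 0.8681)/(1.1519 − 0.8681) = 0.1369/0.2838 = 0.4824
Terminal stock prices: S_uu = 132.7, S_ud = 100, S_dd = 75.36
Terminal payoffs (K − S): max(-32.69, 0) = 0, max(0, 0) = 0, max(24.64, 0) = 24.64
Node u (S = 115.2): V_u = e^(−0.005)·[0.4824·0.0000 + 0.5176·0.0000] = 0.0000
Node d (S = 86.81): V_d = e^(−0.005)·[0.4824·0.0000 + 0.5176·24.6362] = 12.6889
Node 0 (S = 100): V_0 = e^(−0.005)·[0.4824·0.0000 + 0.5176·12.6889] = 6.5354

£6.54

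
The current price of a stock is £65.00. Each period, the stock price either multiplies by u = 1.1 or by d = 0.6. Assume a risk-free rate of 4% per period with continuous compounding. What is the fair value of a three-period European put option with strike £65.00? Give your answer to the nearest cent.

Risk-neutral probability p = (e^0.04 − 0.6)/(1.1 − 0.6) = 0.4408/0.5000 = 0.8816
Terminal stock prices: S_uuu = 86.52, S_uud = 47.19, S_udd = 25.74, S_ddd = 14.04
Terminal payoffs (K − S): max(-21.52, 0) = 0, max(17.81, 0) = 17.81, max(39.26, 0) = 39.26, max(50.96, 0) = 50.96
Node uu (S = 78.65): V_uu = e^(−0.04)·[0.8816·0.0000 + 0.1184·17.8100] = 2.0257
Node ud (S = 42.9): V_ud = e^(−0.04)·[0.8816·17.8100 + 0.1184·39.2600] = 19.5513
Node dd (S = 23.4): V_dd = e^(−0.04)·[0.8816·39.2600 + 0.1184·50.9600] = 39.0513
Node u (S = 71.5): V_u = e^(−0.04)·[0.8816·2.0257 + 0.1184·19.5513] = 3.9395
Node d (S = 39): V_d = e^(−0.04)·[0.8816·19.5513 + 0.1184·39.0513] = 21.0026
Node 0 (S = 65): V_0 = e^(−0.04)·[0.8816·3.9395 + 0.1184·21.0026] = 5.7258

£5.73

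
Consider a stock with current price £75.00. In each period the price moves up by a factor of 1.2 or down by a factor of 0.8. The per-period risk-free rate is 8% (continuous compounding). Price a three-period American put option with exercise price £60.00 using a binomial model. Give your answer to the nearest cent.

Risk-neutral probability p = (e^0.08 − 0.8)/(1.2 − 0.8) = 0.2833/0.4000 = 0.7082
Terminal stock prices: S_uuu = 129.6, S_uud = 86.4, S_udd = 57.6, S_ddd = 38.4
Terminal payoffs (K − S): max(-69.6, 0) = 0, max(-26.4, 0) = 0, max(2.4, 0) = 2.4, max(21.6, 0) = 21.6
Node uu (S = 108): continuation = e^(−0.08)·[0.7082·0.0000 + 0.2918·0.0000] = 0.0000; exercise value = 0.0000 ≤ continuation, so V_uu = 0.0000
Node ud (S = 72): continuation = e^(−0.08)·[0.7082·0.0000 + 0.2918·2.4000] = 0.6464; exercise value = 0.0000 ≤ continuation, so V_ud = 0.6464
Node dd (S = 48): continuation = e^(−0.08)·[0.7082·2.4000 + 0.2918·21.6000] = 7.3870; exercise value = 12.0000 > continuation, so V_dd = 12.0000 (exercise)
Node u (S = 90): continuation = e^(−0.08)·[0.7082·0.0000 + 0.2918·0.6464] = 0.1741; exercise value = 0.0000 ≤ continuation, so V_u = 0.1741
Node d (S = 60): continuation = e^(−0.08)·[0.7082·0.6464 + 0.2918·12.0000] = 3.6548; exercise value = 0.0000 ≤ continuation, so V_d = 3.6548
Node 0 (S = 75): continuation = e^(−0.08)·[0.7082·0.1741 + 0.2918·3.6548] = 1.0983; exercise value = 0.0000 ≤ continuation, so V_0 = 1.0983

£1.10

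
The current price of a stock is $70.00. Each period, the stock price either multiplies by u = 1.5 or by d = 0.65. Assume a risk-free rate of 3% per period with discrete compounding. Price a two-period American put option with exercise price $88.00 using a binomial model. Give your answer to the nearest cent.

$27.42

Risk-neutral probability p = (1 + 0.03 − 0.65)/(1.5 − 0.65) = 0.3800/0.8500 = 0.4471
Terminal stock prices: S_uu = 157.5, S_ud = 68.25, S_dd = 29.58
Terminal payoffs (K − S): max(-69.5, 0) = 0, max(19.75, 0) = 19.75, max(58.42, 0) = 58.42
Node u (S = 105): continuation = 1/1.03·[0.4471·0.0000 + 0.5529·19.7500] = 10.6025; exercise value = 0.0000 ≤ continuation, so V_u = 10.6025
Node d (S = 45.5): continuation = 1/1.03·[0.4471·19.7500 + 0.5529·58.4250] = 39.9369; exercise value = 42.5000 > continuation, so V_d = 42.5000 (exercise)
Node 0 (S = 70): continuation = 1/1.03·[0.4471·10.6025 + 0.5529·42.5000] = 27.4174; exercise value = 18.0000 ≤ continuation, so V_0 = 27.4174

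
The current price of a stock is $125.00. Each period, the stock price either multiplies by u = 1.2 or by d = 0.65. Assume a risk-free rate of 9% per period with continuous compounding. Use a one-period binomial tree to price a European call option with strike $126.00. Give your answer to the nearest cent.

$17.71

Risk-neutral probability p = (e^0.09 − 0.65)/(1.2 − 0.65) = 0.4442/0.5500 = 0.8076
Terminal stock prices: S_u = 150, S_d = 81.25
Terminal payoffs (S − K): max(24, 0) = 24, max(-44.75, 0) = 0
Node 0 (S = 125): V_0 = e^(−0.09)·[0.8076·24.0000 + 0.1924·0.0000] = 17.7140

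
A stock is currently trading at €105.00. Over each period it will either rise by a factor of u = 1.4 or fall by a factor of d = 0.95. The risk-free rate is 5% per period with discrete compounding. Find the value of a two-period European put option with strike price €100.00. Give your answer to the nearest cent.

€2.87

Risk-neutral probability p = (1 + 0.05 − 0.95)/(1.4 − 0.95) = 0.1000/0.4500 = 0.2222
Terminal stock prices: S_uu = 205.8, S_ud = 139.7, S_dd = 94.76
Terminal payoffs (K − S): max(-105.8, 0) = 0, max(-39.65, 0) = 0, max(5.237, 0) = 5.237
Node u (S = 147): V_u = 1/1.05·[0.2222·0.0000 + 0.7778·0.0000] = 0.0000
Node d (S = 99.75): V_d = 1/1.05·[0.2222·0.0000 + 0.7778·5.2375] = 3.8796
Node 0 (S = 105): V_0 = 1/1.05·[0.2222·0.0000 + 0.7778·3.8796] = 2.8738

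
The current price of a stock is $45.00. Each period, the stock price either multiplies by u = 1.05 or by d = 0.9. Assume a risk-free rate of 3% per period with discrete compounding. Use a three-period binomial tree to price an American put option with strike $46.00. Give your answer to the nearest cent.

Risk-neutral probability p = (1 + 0.03 − 0.9)/(1.05 − 0.9) = 0.1300/0.1500 = 0.8667
Terminal stock prices: S_uuu = 52.09, S_uud = 44.65, S_udd = 38.27, S_ddd = 32.81
Terminal payoffs (K − S): max(-6.093, 0) = 0, max(1.349, 0) = 1.349, max(7.727, 0) = 7.727, max(13.19, 0) = 13.19
Node uu (S = 49.61): continuation = 1/1.03·[0.8667·0.0000 + 0.1333·1.3487] = 0.1746; exercise value = 0.0000 ≤ continuation, so V_uu = 0.1746
Node ud (S = 42.52): continuation = 1/1.03·[0.8667·1.3487 + 0.1333·7.7275] = 2.1352; exercise value = 3.4750 > continuation, so V_ud = 3.4750 (exercise)
Node dd (S = 36.45): continuation = 1/1.03·[0.8667·7.7275 + 0.1333·13.1950] = 8.2102; exercise value = 9.5500 > continuation, so V_dd = 9.5500 (exercise)
Node u (S = 47.25): continuation = 1/1.03·[0.8667·0.1746 + 0.1333·3.4750] = 0.5967; exercise value = 0.0000 ≤ continuation, so V_u = 0.5967
Node d (S = 40.5): continuation = 1/1.03·[0.8667·3.4750 + 0.1333·9.5500] = 4.1602; exercise value = 5.5000 > continuation, so V_d = 5.5000 (exercise)
Node 0 (S = 45): continuation = 1/1.03·[0.8667·0.5967 + 0.1333·5.5000] = 1.2141; exercise value = 1.0000 ≤ continuation, so V_0 = 1.2141

$1.21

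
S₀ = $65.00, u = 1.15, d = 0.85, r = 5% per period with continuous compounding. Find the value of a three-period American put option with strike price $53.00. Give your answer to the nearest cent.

$0.59

Risk-neutral probability p = (e^0.05 − 0.85)/(1.15 − 0.85) = 0.2013/0.3000 = 0.6709
Terminal stock prices: S_uuu = 98.86, S_uud = 73.07, S_udd = 54.01, S_ddd = 39.92
Terminal payoffs (K − S): max(-45.86, 0) = 0, max(-20.07, 0) = 0, max(-1.007, 0) = 0, max(13.08, 0) = 13.08
Node uu (S = 85.96): continuation = e^(−0.05)·[0.6709·0.0000 + 0.3291·0.0000] = 0.0000; exercise value = 0.0000 ≤ continuation, so V_uu = 0.0000
Node ud (S = 63.54): continuation = e^(−0.05)·[0.6709·0.0000 + 0.3291·0.0000] = 0.0000; exercise value = 0.0000 ≤ continuation, so V_ud = 0.0000
Node dd (S = 46.96): continuation = e^(−0.05)·[0.6709·0.0000 + 0.3291·13.0819] = 4.0952; exercise value = 6.0375 > continuation, so V_dd = 6.0375 (exercise)
Node u (S = 74.75): continuation = e^(−0.05)·[0.6709·0.0000 + 0.3291·0.0000] = 0.0000; exercise value = 0.0000 ≤ continuation, so V_u = 0.0000
Node d (S = 55.25): continuation = e^(−0.05)·[0.6709·0.0000 + 0.3291·6.0375] = 1.8900; exercise value = 0.0000 ≤ continuation, so V_d = 1.8900
Node 0 (S = 65): continuation = e^(−0.05)·[0.6709·0.0000 + 0.3291·1.8900] = 0.5917; exercise value = 0.0000 ≤ continuation, so V_0 = 0.5917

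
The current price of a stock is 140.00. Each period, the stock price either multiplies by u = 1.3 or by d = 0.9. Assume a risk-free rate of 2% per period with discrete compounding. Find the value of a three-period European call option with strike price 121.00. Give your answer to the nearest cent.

Risk-neutral probability p = (1 + 0.02 − 0.9)/(1.3 − 0.9) = 0.1200/0.4000 = 0.3000
Terminal stock prices: S_uuu = 307.6, S_uud = 212.9, S_udd = 147.4, S_ddd = 102.1
Terminal payoffs (S − K): max(186.6, 0) = 186.6, max(91.94, 0) = 91.94, max(26.42, 0) = 26.42, max(-18.94, 0) = 0
Node uu (S = 236.6): V_uu = 1/1.02·[0.3000·186.5800 + 0.7000·91.9400] = 117.9725
Node ud (S = 163.8): V_ud = 1/1.02·[0.3000·91.9400 + 0.7000·26.4200] = 45.1725
Node dd (S = 113.4): V_dd = 1/1.02·[0.3000·26.4200 + 0.7000·0.0000] = 7.7706
Node u (S = 182): V_u = 1/1.02·[0.3000·117.9725 + 0.7000·45.1725] = 65.6986
Node d (S = 126): V_d = 1/1.02·[0.3000·45.1725 + 0.7000·7.7706] = 18.6188
Node 0 (S = 140): V_0 = 1/1.02·[0.3000·65.6986 + 0.7000·18.6188] = 32.1007

32.10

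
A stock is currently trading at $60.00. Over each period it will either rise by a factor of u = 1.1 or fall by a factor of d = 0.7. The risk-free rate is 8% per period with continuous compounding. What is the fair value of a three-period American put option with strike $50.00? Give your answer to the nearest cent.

Risk-neutral probability p = (e^0.08 − 0.7)/(1.1 − 0.7) = 0.3833/0.4000 = 0.9582
Terminal stock prices: S_uuu = 79.86, S_uud = 50.82, S_udd = 32.34, S_ddd = 20.58
Terminal payoffs (K − S): max(-29.86, 0) = 0, max(-0.82, 0) = 0, max(17.66, 0) = 17.66, max(29.42, 0) = 29.42
Node uu (S = 72.6): continuation = e^(−0.08)·[0.9582·0.0000 + 0.0418·0.0000] = 0.0000; exercise value = 0.0000 ≤ continuation, so V_uu = 0.0000
Node ud (S = 46.2): continuation = e^(−0.08)·[0.9582·0.0000 + 0.0418·17.6600] = 0.6811; exercise value = 3.8000 > continuation, so V_ud = 3.8000 (exercise)
Node dd (S = 29.4): continuation = e^(−0.08)·[0.9582·17.6600 + 0.0418·29.4200] = 16.7558; exercise value = 20.6000 > continuation, so V_dd = 20.6000 (exercise)
Node u (S = 66): continuation = e^(−0.08)·[0.9582·0.0000 + 0.0418·3.8000] = 0.1466; exercise value = 0.0000 ≤ continuation, so V_u = 0.1466
Node d (S = 42): continuation = e^(−0.08)·[0.9582·3.8000 + 0.0418·20.6000] = 4.1558; exercise value = 8.0000 > continuation, so V_d = 8.0000 (exercise)
Node 0 (S = 60): continuation = e^(−0.08)·[0.9582·0.1466 + 0.0418·8.0000] = 0.4382; exercise value = 0.0000 ≤ continuation, so V_0 = 0.4382

$0.44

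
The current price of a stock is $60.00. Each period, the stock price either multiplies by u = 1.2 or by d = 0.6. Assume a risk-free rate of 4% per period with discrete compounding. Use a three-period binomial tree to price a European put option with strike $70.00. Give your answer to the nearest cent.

$14.04

Risk-neutral probability p = (1 + 0.04 − 0.6)/(1.2 − 0.6) = 0.4400/0.6000 = 0.7333
Terminal stock prices: S_uuu = 103.7, S_uud = 51.84, S_udd = 25.92, S_ddd = 12.96
Terminal payoffs (K − S): max(-33.68, 0) = 0, max(18.16, 0) = 18.16, max(44.08, 0) = 44.08, max(57.04, 0) = 57.04
Node uu (S = 86.4): V_uu = 1/1.04·[0.7333·0.0000 + 0.2667·18.1600] = 4.6564
Node ud (S = 43.2): V_ud = 1/1.04·[0.7333·18.1600 + 0.2667·44.0800] = 24.1077
Node dd (S = 21.6): V_dd = 1/1.04·[0.7333·44.0800 + 0.2667·57.0400] = 45.7077
Node u (S = 72): V_u = 1/1.04·[0.7333·4.6564 + 0.2667·24.1077] = 9.4648
Node d (S = 36): V_d = 1/1.04·[0.7333·24.1077 + 0.2667·45.7077] = 28.7189
Node 0 (S = 60): V_0 = 1/1.04·[0.7333·9.4648 + 0.2667·28.7189] = 14.0377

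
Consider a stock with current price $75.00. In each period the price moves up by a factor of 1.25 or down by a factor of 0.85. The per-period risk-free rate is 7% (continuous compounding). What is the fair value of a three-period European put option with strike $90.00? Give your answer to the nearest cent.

$9.04

Risk-neutral probability p = (e^0.07 − 0.85)/(1.25 − 0.85) = 0.2225/0.4000 = 0.5563
Terminal stock prices: S_uuu = 146.5, S_uud = 99.61, S_udd = 67.73, S_ddd = 46.06
Terminal payoffs (K − S): max(-56.48, 0) = 0, max(-9.609, 0) = 0, max(22.27, 0) = 22.27, max(43.94, 0) = 43.94
Node uu (S = 117.2): V_uu = e^(−0.07)·[0.5563·0.0000 + 0.4437·0.0000] = 0.0000
Node ud (S = 79.69): V_ud = e^(−0.07)·[0.5563·0.0000 + 0.4437·22.2656] = 9.2120
Node dd (S = 54.19): V_dd = e^(−0.07)·[0.5563·22.2656 + 0.4437·43.9406] = 29.7279
Node u (S = 93.75): V_u = e^(−0.07)·[0.5563·0.0000 + 0.4437·9.2120] = 3.8113
Node d (S = 63.75): V_d = e^(−0.07)·[0.5563·9.2120 + 0.4437·29.7279] = 17.0773
Node 0 (S = 75): V_0 = e^(−0.07)·[0.5563·3.8113 + 0.4437·17.0773] = 9.0422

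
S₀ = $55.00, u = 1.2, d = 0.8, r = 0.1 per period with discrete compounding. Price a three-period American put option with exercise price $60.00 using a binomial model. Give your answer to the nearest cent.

Risk-neutral probability p = (1 + 0.1 − 0.8)/(1.2 − 0.8) = 0.3000/0.4000 = 0.7500
Terminal stock prices: S_uuu = 95.04, S_uud = 63.36, S_udd = 42.24, S_ddd = 28.16
Terminal payoffs (K − S): max(-35.04, 0) = 0, max(-3.36, 0) = 0, max(17.76, 0) = 17.76, max(31.84, 0) = 31.84
Node uu (S = 79.2): continuation = 1/1.1·[0.7500·0.0000 + 0.2500·0.0000] = 0.0000; exercise value = 0.0000 ≤ continuation, so V_uu = 0.0000
Node ud (S = 52.8): continuation = 1/1.1·[0.7500·0.0000 + 0.2500·17.7600] = 4.0364; exercise value = 7.2000 > continuation, so V_ud = 7.2000 (exercise)
Node dd (S = 35.2): continuation = 1/1.1·[0.7500·17.7600 + 0.2500·31.8400] = 19.3455; exercise value = 24.8000 > continuation, so V_dd = 24.8000 (exercise)
Node u (S = 66): continuation = 1/1.1·[0.7500·0.0000 + 0.2500·7.2000] = 1.6364; exercise value = 0.0000 ≤ continuation, so V_u = 1.6364
Node d (S = 44): continuation = 1/1.1·[0.7500·7.2000 + 0.2500·24.8000] = 10.5455; exercise value = 16.0000 > continuation, so V_d = 16.0000 (exercise)
Node 0 (S = 55): continuation = 1/1.1·[0.7500·1.6364 + 0.2500·16.0000] = 4.7521; exercise value = 5.0000 > continuation, so V_0 = 5.0000 (exercise)

$5.00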